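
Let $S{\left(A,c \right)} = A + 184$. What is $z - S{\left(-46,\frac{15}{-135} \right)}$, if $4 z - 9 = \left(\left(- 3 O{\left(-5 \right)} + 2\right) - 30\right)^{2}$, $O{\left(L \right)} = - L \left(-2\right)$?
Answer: $- \frac{539}{4} \approx -134.75$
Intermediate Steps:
$O{\left(L \right)} = 2 L$
$z = \frac{13}{4}$ ($z = \frac{9}{4} + \frac{\left(\left(- 3 \cdot 2 \left(-5\right) + 2\right) - 30\right)^{2}}{4} = \frac{9}{4} + \frac{\left(\left(\left(-3\right) \left(-10\right) + 2\right) - 30\right)^{2}}{4} = \frac{9}{4} + \frac{\left(\left(30 + 2\right) - 30\right)^{2}}{4} = \frac{9}{4} + \frac{\left(32 - 30\right)^{2}}{4} = \frac{9}{4} + \frac{2^{2}}{4} = \frac{9}{4} + \frac{1}{4} \cdot 4 = \frac{9}{4} + 1 = \frac{13}{4} \approx 3.25$)
$S{\left(A,c \right)} = 184 + A$
$z - S{\left(-46,\frac{15}{-135} \right)} = \frac{13}{4} - \left(184 - 46\right) = \frac{13}{4} - 138 = - \frac{539}{4}$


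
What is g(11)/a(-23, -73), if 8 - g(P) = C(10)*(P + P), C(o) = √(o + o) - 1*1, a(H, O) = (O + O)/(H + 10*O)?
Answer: 11295/73 - 16566*√5/73 ≈ -352.71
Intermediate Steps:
a(H, O) = 2*O/(H + 10*O) (a(H, O) = (2*O)/(H + 10*O) = 2*O/(H + 10*O))
C(o) = -1 + √2*√o (C(o) = √(2*o) - 1 = √2*√o - 1 = -1 + √2*√o)
g(P) = 8 - 2*P*(-1 + 2*√5) (g(P) = 8 - (-1 + √2*√10)*(P + P) = 8 - (-1 + 2*√5)*2*P = 8 - 2*P*(-1 + 2*√5))
g(11)/a(-23, -73) = (8 + 2*11*(1 - 2*√5))/((2*(-73)/(-23 + 10*(-73)))) = (8 + (22 - 44*√5))/((2*(-73)/(-23 - 730))) = (30 - 44*√5)/((2*(-73)/(-753))) = (30 - 44*√5)/((2*(-73)*(-1/753))) = (30 - 44*√5)/(146/753) = (30 - 44*√5)*(753/146) = 11295/73 - 16566*√5/73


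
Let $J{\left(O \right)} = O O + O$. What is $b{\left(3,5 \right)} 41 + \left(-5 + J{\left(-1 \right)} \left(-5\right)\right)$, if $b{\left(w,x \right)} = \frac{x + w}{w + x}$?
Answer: $36$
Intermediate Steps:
$J{\left(O \right)} = O + O^{2}$ ($J{\left(O \right)} = O^{2} + O = O + O^{2}$)
$b{\left(w,x \right)} = 1$ ($b{\left(w,x \right)} = \frac{w + x}{w + x} = 1$)
$b{\left(3,5 \right)} 41 + \left(-5 + J{\left(-1 \right)} \left(-5\right)\right) = 1 \cdot 41 - \left(5 - - (1 - 1) \left(-5\right)\right) = 41 - \left(5 - \left(-1\right) 0 \left(-5\right)\right) = 41 + \left(-5 + 0 \left(-5\right)\right) = 41 + \left(-5 + 0\right) = 41 - 5 = 36$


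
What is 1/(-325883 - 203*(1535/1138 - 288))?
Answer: -1138/304634427 ≈ -3.7356e-6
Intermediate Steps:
1/(-325883 - 203*(1535/1138 - 288)) = 1/(-325883 - 203*(-326209/1138)) = 1/(-325883 + 66220427/1138) = 1/(-304634427/1138) = -1138/304634427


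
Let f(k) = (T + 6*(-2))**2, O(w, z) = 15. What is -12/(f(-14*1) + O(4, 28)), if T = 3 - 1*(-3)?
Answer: -4/17 ≈ -0.23529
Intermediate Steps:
T = 6 (T = 3 + 3 = 6)
f(k) = 36 (f(k) = (6 + 6*(-2))**2 = (6 - 12)**2 = (-6)**2 = 36)
-12/(f(-14*1) + O(4, 28)) = -12/(36 + 15) = -12/51 = -12*1/51 = -4/17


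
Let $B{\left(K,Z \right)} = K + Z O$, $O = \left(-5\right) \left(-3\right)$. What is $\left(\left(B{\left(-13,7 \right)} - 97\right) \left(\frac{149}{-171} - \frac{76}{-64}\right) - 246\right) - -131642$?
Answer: $\frac{359495131}{2736} \approx 1.3139 \cdot 10^{5}$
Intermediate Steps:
$O = 15$
$B{\left(K,Z \right)} = K + 15 Z$ ($B{\left(K,Z \right)} = K + Z 15 = K + 15 Z$)
$\left(\left(B{\left(-13,7 \right)} - 97\right) \left(\frac{149}{-171} - \frac{76}{-64}\right) - 246\right) - -131642 = \left(\left(\left(-13 + 15 \cdot 7\right) - 97\right) \left(\frac{149}{-171} - \frac{76}{-64}\right) - 246\right) - -131642 = \left(\left(\left(-13 + 105\right) - 97\right) \left(149 \left(- \frac{1}{171}\right) - - \frac{19}{16}\right) - 246\right) + 131642 = \left(\left(92 - 97\right) \left(- \frac{149}{171} + \frac{19}{16}\right) - 246\right) + 131642 = \left(\left(-5\right) \frac{865}{2736} - 246\right) + 131642 = \left(- \frac{4325}{2736} - 246\right) + 131642 = - \frac{677381}{2736} + 131642 = \frac{359495131}{2736}$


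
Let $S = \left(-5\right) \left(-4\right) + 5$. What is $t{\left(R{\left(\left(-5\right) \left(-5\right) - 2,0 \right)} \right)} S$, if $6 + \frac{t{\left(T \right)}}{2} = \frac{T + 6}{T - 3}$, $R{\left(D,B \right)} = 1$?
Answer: $-475$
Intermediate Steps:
$t{\left(T \right)} = -12 + \frac{2 \left(6 + T\right)}{-3 + T}$ ($t{\left(T \right)} = -12 + 2 \frac{T + 6}{T - 3} = -12 + 2 \frac{6 + T}{-3 + T} = -12 + \frac{2 \left(6 + T\right)}{-3 + T}$)
$S = 25$ ($S = 20 + 5 = 25$)
$t{\left(R{\left(\left(-5\right) \left(-5\right) - 2,0 \right)} \right)} S = \frac{2 \left(24 - 5\right)}{-3 + 1} \cdot 25 = \frac{2 \left(24 - 5\right)}{-2} \cdot 25 = 2 \left(- \frac{1}{2}\right) 19 \cdot 25 = \left(-19\right) 25 = -475$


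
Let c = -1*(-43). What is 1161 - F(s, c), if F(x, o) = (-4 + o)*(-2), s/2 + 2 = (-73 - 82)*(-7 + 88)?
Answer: 1239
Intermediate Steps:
c = 43
s = -25114 (s = -4 + 2*((-73 - 82)*(-7 + 88)) = -4 + 2*(-155*81) = -4 + 2*(-12555) = -4 - 25110 = -25114)
F(x, o) = 8 - 2*o
1161 - F(s, c) = 1161 - (8 - 2*43) = 1161 - (8 - 86) = 1161 - 1*(-78) = 1161 + 78 = 1239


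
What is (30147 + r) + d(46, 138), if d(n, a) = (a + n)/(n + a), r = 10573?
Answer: 40721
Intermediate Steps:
d(n, a) = 1 (d(n, a) = (a + n)/(a + n) = 1)
(30147 + r) + d(46, 138) = (30147 + 10573) + 1 = 40720 + 1 = 40721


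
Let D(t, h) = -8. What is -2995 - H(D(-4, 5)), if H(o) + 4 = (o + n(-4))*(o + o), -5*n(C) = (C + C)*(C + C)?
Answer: -16619/5 ≈ -3323.8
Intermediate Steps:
n(C) = -4*C²/5 (n(C) = -(C + C)*(C + C)/5 = -2*C*2*C/5 = -4*C²/5)
H(o) = -4 + 2*o*(-64/5 + o) (H(o) = -4 + (o - ⅘*(-4)²)*(o + o) = -4 + (o - ⅘*16)*(2*o) = -4 + (o - 64/5)*(2*o) = -4 + (-64/5 + o)*(2*o) = -4 + 2*o*(-64/5 + o))
-2995 - H(D(-4, 5)) = -2995 - (-4 + 2*(-8)² - 128/5*(-8)) = -2995 - (-4 + 2*64 + 1024/5) = -2995 - (-4 + 128 + 1024/5) = -2995 - 1*1644/5 = -2995 - 1644/5 = -16619/5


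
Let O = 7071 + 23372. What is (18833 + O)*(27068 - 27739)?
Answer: -33064196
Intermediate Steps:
O = 30443
(18833 + O)*(27068 - 27739) = (18833 + 30443)*(27068 - 27739) = 49276*(-671) = -33064196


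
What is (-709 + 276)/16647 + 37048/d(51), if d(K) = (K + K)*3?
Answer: 102767593/848997 ≈ 121.05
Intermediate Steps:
d(K) = 6*K (d(K) = (2*K)*3 = 6*K)
(-709 + 276)/16647 + 37048/d(51) = (-709 + 276)/16647 + 37048/((6*51)) = -433*1/16647 + 37048/306 = -433/16647 + 37048*(1/306) = -433/16647 + 18524/153 = 102767593/848997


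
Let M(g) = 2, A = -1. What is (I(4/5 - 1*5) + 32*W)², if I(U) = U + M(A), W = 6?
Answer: 900601/25 ≈ 36024.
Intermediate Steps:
I(U) = 2 + U (I(U) = U + 2 = 2 + U)
(I(4/5 - 1*5) + 32*W)² = ((2 + (4/5 - 1*5)) + 32*6)² = ((2 + (4*(⅕) - 5)) + 192)² = ((2 + (⅘ - 5)) + 192)² = ((2 - 21/5) + 192)² = (-11/5 + 192)² = (949/5)² = 900601/25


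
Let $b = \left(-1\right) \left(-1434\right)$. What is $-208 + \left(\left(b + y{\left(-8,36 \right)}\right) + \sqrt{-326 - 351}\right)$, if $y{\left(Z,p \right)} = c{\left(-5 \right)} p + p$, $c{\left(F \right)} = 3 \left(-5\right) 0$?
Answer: $1262 + i \sqrt{677} \approx 1262.0 + 26.019 i$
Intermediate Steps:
$c{\left(F \right)} = 0$ ($c{\left(F \right)} = \left(-15\right) 0 = 0$)
$b = 1434$
$y{\left(Z,p \right)} = p$ ($y{\left(Z,p \right)} = 0 p + p = 0 + p = p$)
$-208 + \left(\left(b + y{\left(-8,36 \right)}\right) + \sqrt{-326 - 351}\right) = -208 + \left(\left(1434 + 36\right) + \sqrt{-326 - 351}\right) = -208 + \left(1470 + \sqrt{-677}\right) = -208 + \left(1470 + i \sqrt{677}\right) = 1262 + i \sqrt{677}$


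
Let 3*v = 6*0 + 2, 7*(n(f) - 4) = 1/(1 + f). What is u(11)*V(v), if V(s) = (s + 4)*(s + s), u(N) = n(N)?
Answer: 674/27 ≈ 24.963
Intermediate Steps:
n(f) = 4 + 1/(7*(1 + f))
u(N) = (29 + 28*N)/(7*(1 + N))
v = ⅔ (v = (6*0 + 2)/3 = (0 + 2)/3 = (⅓)*2 = ⅔ ≈ 0.66667)
V(s) = 2*s*(4 + s) (V(s) = (4 + s)*(2*s) = 2*s*(4 + s))
u(11)*V(v) = ((29 + 28*11)/(7*(1 + 11)))*(2*(⅔)*(4 + ⅔)) = ((⅐)*(29 + 308)/12)*(2*(⅔)*(14/3)) = ((⅐)*(1/12)*337)*(56/9) = (337/84)*(56/9) = 674/27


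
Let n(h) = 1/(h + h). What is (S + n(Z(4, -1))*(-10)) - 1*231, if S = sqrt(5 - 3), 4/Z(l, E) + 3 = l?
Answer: -929/4 + sqrt(2) ≈ -230.84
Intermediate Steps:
Z(l, E) = 4/(-3 + l)
n(h) = 1/(2*h)
S = sqrt(2) ≈ 1.4142
(S + n(Z(4, -1))*(-10)) - 1*231 = (sqrt(2) + (1/(2*((4/(-3 + 4)))))*(-10)) - 1*231 = (sqrt(2) + (1/(2*((4/1))))*(-10)) - 231 = (sqrt(2) + (1/(2*((4*1))))*(-10)) - 231 = (sqrt(2) + ((1/2)/4)*(-10)) - 231 = (sqrt(2) + ((1/2)*(1/4))*(-10)) - 231 = (sqrt(2) + (1/8)*(-10)) - 231 = (sqrt(2) - 5/4) - 231 = (-5/4 + sqrt(2)) - 231 = -929/4 + sqrt(2)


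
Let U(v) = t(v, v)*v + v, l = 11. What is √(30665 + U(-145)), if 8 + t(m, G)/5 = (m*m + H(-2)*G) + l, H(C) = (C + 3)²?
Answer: 19*I*√41855 ≈ 3887.1*I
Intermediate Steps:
H(C) = (3 + C)²
t(m, G) = 15 + 5*G + 5*m² (t(m, G) = -40 + 5*((m*m + (3 - 2)²*G) + 11) = -40 + 5*((m² + 1²*G) + 11) = -40 + 5*((m² + 1*G) + 11) = -40 + 5*((m² + G) + 11) = -40 + 5*((G + m²) + 11) = -40 + 5*(11 + G + m²) = -40 + (55 + 5*G + 5*m²) = 15 + 5*G + 5*m²)
U(v) = v + v*(15 + 5*v + 5*v²) (U(v) = (15 + 5*v + 5*v²)*v + v = v*(15 + 5*v + 5*v²) + v = v + v*(15 + 5*v + 5*v²))
√(30665 + U(-145)) = √(30665 - 145*(16 + 5*(-145) + 5*(-145)²)) = √(30665 - 145*(16 - 725 + 5*21025)) = √(30665 - 145*(16 - 725 + 105125)) = √(30665 - 145*104416) = √(30665 - 15140320) = √(-15109655) = 19*I*√41855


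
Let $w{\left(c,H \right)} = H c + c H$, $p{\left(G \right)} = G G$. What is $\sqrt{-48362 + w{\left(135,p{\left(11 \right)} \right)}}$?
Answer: $2 i \sqrt{3923} \approx 125.27 i$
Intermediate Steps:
$p{\left(G \right)} = G^{2}$
$w{\left(c,H \right)} = 2 H c$ ($w{\left(c,H \right)} = H c + H c = 2 H c$)
$\sqrt{-48362 + w{\left(135,p{\left(11 \right)} \right)}} = \sqrt{-48362 + 2 \cdot 11^{2} \cdot 135} = \sqrt{-48362 + 2 \cdot 121 \cdot 135} = \sqrt{-48362 + 32670} = \sqrt{-15692} = 2 i \sqrt{3923}$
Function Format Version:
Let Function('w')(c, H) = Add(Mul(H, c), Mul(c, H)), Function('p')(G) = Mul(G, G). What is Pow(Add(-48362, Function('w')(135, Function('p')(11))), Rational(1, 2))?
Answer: Mul(2, I, Pow(3923, Rational(1, 2))) ≈ Mul(125.27, I)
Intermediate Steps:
Function('p')(G) = Pow(G, 2)
Function('w')(c, H) = Mul(2, H, c) (Function('w')(c, H) = Add(Mul(H, c), Mul(H, c)) = Mul(2, H, c))
Pow(Add(-48362, Function('w')(135, Function('p')(11))), Rational(1, 2)) = Pow(Add(-48362, Mul(2, Pow(11, 2), 135)), Rational(1, 2)) = Pow(Add(-48362, Mul(2, 121, 135)), Rational(1, 2)) = Pow(Add(-48362, 32670), Rational(1, 2)) = Pow(-15692, Rational(1, 2)) = Mul(2, I, Pow(3923, Rational(1, 2)))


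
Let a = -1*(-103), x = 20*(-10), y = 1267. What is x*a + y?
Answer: -19333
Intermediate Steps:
x = -200
a = 103
x*a + y = -200*103 + 1267 = -20600 + 1267 = -19333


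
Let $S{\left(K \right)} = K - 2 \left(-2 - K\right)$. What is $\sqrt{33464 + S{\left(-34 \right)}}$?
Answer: $\sqrt{33366} \approx 182.66$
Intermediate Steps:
$S{\left(K \right)} = 4 + 3 K$ ($S{\left(K \right)} = K + \left(4 + 2 K\right) = 4 + 3 K$)
$\sqrt{33464 + S{\left(-34 \right)}} = \sqrt{33464 + \left(4 + 3 \left(-34\right)\right)} = \sqrt{33464 + \left(4 - 102\right)} = \sqrt{33464 - 98} = \sqrt{33366}$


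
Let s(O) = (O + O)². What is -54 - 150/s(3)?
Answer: -349/6 ≈ -58.167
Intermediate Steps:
s(O) = 4*O² (s(O) = (2*O)² = 4*O²)
-54 - 150/s(3) = -54 - 150/(4*3²) = -54 - 150/(4*9) = -54 - 150/36 = -54 - 1*25/6 = -54 - 25/6 = -349/6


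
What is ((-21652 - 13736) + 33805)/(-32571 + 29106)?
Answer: 1583/3465 ≈ 0.45685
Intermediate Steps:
((-21652 - 13736) + 33805)/(-32571 + 29106) = (-35388 + 33805)/(-3465) = -1583*(-1/3465) = 1583/3465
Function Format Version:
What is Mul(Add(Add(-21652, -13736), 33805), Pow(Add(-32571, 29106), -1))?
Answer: Rational(1583, 3465) ≈ 0.45685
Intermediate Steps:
Mul(Add(Add(-21652, -13736), 33805), Pow(Add(-32571, 29106), -1)) = Mul(Add(-35388, 33805), Pow(-3465, -1)) = Mul(-1583, Rational(-1, 3465)) = Rational(1583, 3465)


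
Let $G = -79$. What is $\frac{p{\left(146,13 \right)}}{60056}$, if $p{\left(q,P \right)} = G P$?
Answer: $- \frac{1027}{60056} \approx -0.017101$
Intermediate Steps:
$p{\left(q,P \right)} = - 79 P$
$\frac{p{\left(146,13 \right)}}{60056} = \frac{\left(-79\right) 13}{60056} = \left(-1027\right) \frac{1}{60056} = - \frac{1027}{60056}$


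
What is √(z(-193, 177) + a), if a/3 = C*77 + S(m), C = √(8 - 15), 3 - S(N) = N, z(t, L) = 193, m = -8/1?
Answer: √(226 + 231*I*√7) ≈ 20.948 + 14.588*I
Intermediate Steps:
m = -8 (m = -8*1 = -8)
S(N) = 3 - N
C = I*√7 (C = √(-7) = I*√7 ≈ 2.6458*I)
a = 33 + 231*I*√7 (a = 3*((I*√7)*77 + (3 - 1*(-8))) = 3*(77*I*√7 + (3 + 8)) = 3*(77*I*√7 + 11) = 3*(11 + 77*I*√7) = 33 + 231*I*√7 ≈ 33.0 + 611.17*I)
√(z(-193, 177) + a) = √(193 + (33 + 231*I*√7)) = √(226 + 231*I*√7)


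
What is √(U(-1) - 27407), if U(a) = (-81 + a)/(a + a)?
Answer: I*√27366 ≈ 165.43*I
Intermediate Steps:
U(a) = (-81 + a)/(2*a) (U(a) = (-81 + a)/((2*a)) = (-81 + a)*(1/(2*a)) = (-81 + a)/(2*a))
√(U(-1) - 27407) = √((½)*(-81 - 1)/(-1) - 27407) = √((½)*(-1)*(-82) - 27407) = √(41 - 27407) = √(-27366) = I*√27366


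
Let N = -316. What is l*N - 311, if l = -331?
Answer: 104285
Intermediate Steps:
l*N - 311 = -331*(-316) - 311 = 104596 - 311 = 104285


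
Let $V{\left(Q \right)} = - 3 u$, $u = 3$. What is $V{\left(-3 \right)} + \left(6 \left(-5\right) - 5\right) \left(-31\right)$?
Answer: $1076$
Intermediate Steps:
$V{\left(Q \right)} = -9$ ($V{\left(Q \right)} = \left(-3\right) 3 = -9$)
$V{\left(-3 \right)} + \left(6 \left(-5\right) - 5\right) \left(-31\right) = -9 + \left(6 \left(-5\right) - 5\right) \left(-31\right) = -9 + \left(-30 - 5\right) \left(-31\right) = -9 - -1085 = -9 + 1085 = 1076$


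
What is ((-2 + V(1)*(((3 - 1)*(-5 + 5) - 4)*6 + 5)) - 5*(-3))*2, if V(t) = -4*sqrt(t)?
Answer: 178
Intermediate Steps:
((-2 + V(1)*(((3 - 1)*(-5 + 5) - 4)*6 + 5)) - 5*(-3))*2 = ((-2 + (-4*sqrt(1))*(((3 - 1)*(-5 + 5) - 4)*6 + 5)) - 5*(-3))*2 = ((-2 + (-4*1)*((2*0 - 4)*6 + 5)) + 15)*2 = ((-2 - 4*((0 - 4)*6 + 5)) + 15)*2 = ((-2 - 4*(-4*6 + 5)) + 15)*2 = ((-2 - 4*(-24 + 5)) + 15)*2 = ((-2 - 4*(-19)) + 15)*2 = ((-2 + 76) + 15)*2 = (74 + 15)*2 = 89*2 = 178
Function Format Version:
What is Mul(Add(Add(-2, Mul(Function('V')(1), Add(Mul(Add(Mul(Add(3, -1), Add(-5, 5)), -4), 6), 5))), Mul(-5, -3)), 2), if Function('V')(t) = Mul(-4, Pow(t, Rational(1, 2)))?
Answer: 178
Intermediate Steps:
Mul(Add(Add(-2, Mul(Function('V')(1), Add(Mul(Add(Mul(Add(3, -1), Add(-5, 5)), -4), 6), 5))), Mul(-5, -3)), 2) = Mul(Add(Add(-2, Mul(Mul(-4, Pow(1, Rational(1, 2))), Add(Mul(Add(Mul(Add(3, -1), Add(-5, 5)), -4), 6), 5))), Mul(-5, -3)), 2) = Mul(Add(Add(-2, Mul(Mul(-4, 1), Add(Mul(Add(Mul(2, 0), -4), 6), 5))), 15), 2) = Mul(Add(Add(-2, Mul(-4, Add(Mul(Add(0, -4), 6), 5))), 15), 2) = Mul(Add(Add(-2, Mul(-4, Add(Mul(-4, 6), 5))), 15), 2) = Mul(Add(Add(-2, Mul(-4, Add(-24, 5))), 15), 2) = Mul(Add(Add(-2, Mul(-4, -19)), 15), 2) = Mul(Add(Add(-2, 76), 15), 2) = Mul(Add(74, 15), 2) = Mul(89, 2) = 178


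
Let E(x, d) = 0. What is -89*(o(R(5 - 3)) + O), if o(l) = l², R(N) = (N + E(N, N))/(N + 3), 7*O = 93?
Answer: -209417/175 ≈ -1196.7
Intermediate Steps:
O = 93/7 (O = (⅐)*93 = 93/7 ≈ 13.286)
R(N) = N/(3 + N) (R(N) = (N + 0)/(N + 3) = N/(3 + N))
-89*(o(R(5 - 3)) + O) = -89*(((5 - 3)/(3 + (5 - 3)))² + 93/7) = -89*((2/(3 + 2))² + 93/7) = -89*((2/5)² + 93/7) = -89*((2*(⅕))² + 93/7) = -89*((⅖)² + 93/7) = -89*(4/25 + 93/7) = -89*2353/175 = -209417/175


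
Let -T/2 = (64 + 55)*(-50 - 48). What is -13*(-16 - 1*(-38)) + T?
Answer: 23038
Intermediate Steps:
T = 23324 (T = -2*(64 + 55)*(-50 - 48) = -238*(-98) = -2*(-11662) = 23324)
-13*(-16 - 1*(-38)) + T = -13*(-16 - 1*(-38)) + 23324 = -13*(-16 + 38) + 23324 = -13*22 + 23324 = -286 + 23324 = 23038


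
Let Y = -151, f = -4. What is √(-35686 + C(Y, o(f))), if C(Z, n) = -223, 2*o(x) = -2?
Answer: I*√35909 ≈ 189.5*I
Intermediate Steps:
o(x) = -1 (o(x) = (½)*(-2) = -1)
√(-35686 + C(Y, o(f))) = √(-35686 - 223) = √(-35909) = I*√35909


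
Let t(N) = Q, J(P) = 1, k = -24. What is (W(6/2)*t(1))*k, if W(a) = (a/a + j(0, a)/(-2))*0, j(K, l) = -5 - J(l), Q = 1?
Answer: 0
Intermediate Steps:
t(N) = 1
j(K, l) = -6 (j(K, l) = -5 - 1*1 = -5 - 1 = -6)
W(a) = 0 (W(a) = (a/a - 6/(-2))*0 = (1 - 6*(-½))*0 = (1 + 3)*0 = 4*0 = 0)
(W(6/2)*t(1))*k = (0*1)*(-24) = 0*(-24) = 0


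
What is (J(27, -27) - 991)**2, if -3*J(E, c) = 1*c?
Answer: 964324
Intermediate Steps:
J(E, c) = -c/3
(J(27, -27) - 991)**2 = (-1/3*(-27) - 991)**2 = (9 - 991)**2 = (-982)**2 = 964324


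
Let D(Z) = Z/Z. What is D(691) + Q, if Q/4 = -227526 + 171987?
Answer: -222155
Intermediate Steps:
D(Z) = 1
Q = -222156 (Q = 4*(-227526 + 171987) = 4*(-55539) = -222156)
D(691) + Q = 1 - 222156 = -222155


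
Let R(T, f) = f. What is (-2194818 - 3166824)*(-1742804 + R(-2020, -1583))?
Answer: 9352778603454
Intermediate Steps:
(-2194818 - 3166824)*(-1742804 + R(-2020, -1583)) = (-2194818 - 3166824)*(-1742804 - 1583) = -5361642*(-1744387) = 9352778603454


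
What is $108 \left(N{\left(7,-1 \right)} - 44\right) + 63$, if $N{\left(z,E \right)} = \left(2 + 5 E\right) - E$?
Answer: $-4905$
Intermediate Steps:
$N{\left(z,E \right)} = 2 + 4 E$
$108 \left(N{\left(7,-1 \right)} - 44\right) + 63 = 108 \left(\left(2 + 4 \left(-1\right)\right) - 44\right) + 63 = 108 \left(\left(2 - 4\right) - 44\right) + 63 = 108 \left(-2 - 44\right) + 63 = 108 \left(-46\right) + 63 = -4968 + 63 = -4905$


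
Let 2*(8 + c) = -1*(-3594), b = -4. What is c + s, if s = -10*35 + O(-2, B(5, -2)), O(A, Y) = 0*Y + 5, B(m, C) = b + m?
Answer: 1444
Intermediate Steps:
B(m, C) = -4 + m
O(A, Y) = 5 (O(A, Y) = 0 + 5 = 5)
s = -345 (s = -10*35 + 5 = -350 + 5 = -345)
c = 1789 (c = -8 + (-1*(-3594))/2 = -8 + (1/2)*3594 = -8 + 1797 = 1789)
c + s = 1789 - 345 = 1444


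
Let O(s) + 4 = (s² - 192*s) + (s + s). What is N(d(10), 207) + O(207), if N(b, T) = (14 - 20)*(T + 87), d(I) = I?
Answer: 1751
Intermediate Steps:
N(b, T) = -522 - 6*T (N(b, T) = -6*(87 + T) = -522 - 6*T)
O(s) = -4 + s² - 190*s (O(s) = -4 + ((s² - 192*s) + (s + s)) = -4 + ((s² - 192*s) + 2*s) = -4 + (s² - 190*s) = -4 + s² - 190*s)
N(d(10), 207) + O(207) = (-522 - 6*207) + (-4 + 207² - 190*207) = (-522 - 1242) + (-4 + 42849 - 39330) = -1764 + 3515 = 1751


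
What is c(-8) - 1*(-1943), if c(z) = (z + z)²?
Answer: 2199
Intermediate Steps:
c(z) = 4*z² (c(z) = (2*z)² = 4*z²)
c(-8) - 1*(-1943) = 4*(-8)² - 1*(-1943) = 4*64 + 1943 = 256 + 1943 = 2199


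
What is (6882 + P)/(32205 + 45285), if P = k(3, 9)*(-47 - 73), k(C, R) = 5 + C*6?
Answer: 229/4305 ≈ 0.053194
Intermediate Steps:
k(C, R) = 5 + 6*C
P = -2760 (P = (5 + 6*3)*(-47 - 73) = (5 + 18)*(-120) = 23*(-120) = -2760)
(6882 + P)/(32205 + 45285) = (6882 - 2760)/(32205 + 45285) = 4122/77490 = 4122*(1/77490) = 229/4305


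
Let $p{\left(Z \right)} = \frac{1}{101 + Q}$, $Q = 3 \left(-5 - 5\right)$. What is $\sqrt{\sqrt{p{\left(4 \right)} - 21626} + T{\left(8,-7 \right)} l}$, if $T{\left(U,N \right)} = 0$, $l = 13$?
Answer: $\frac{\sqrt[4]{-170605} \sqrt{3} \cdot 71^{\frac{3}{4}}}{71} \approx 8.5749 + 8.5749 i$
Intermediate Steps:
$Q = -30$ ($Q = 3 \left(-10\right) = -30$)
$p{\left(Z \right)} = \frac{1}{71}$ ($p{\left(Z \right)} = \frac{1}{101 - 30} = \frac{1}{71}$)
$\sqrt{\sqrt{p{\left(4 \right)} - 21626} + T{\left(8,-7 \right)} l} = \sqrt{\sqrt{\frac{1}{71} - 21626} + 0 \cdot 13} = \sqrt{\sqrt{- \frac{1535445}{71}} + 0} = \sqrt{\frac{3 i \sqrt{12112955}}{71} + 0} = \sqrt{\frac{3 i \sqrt{12112955}}{71}} = \frac{\sqrt{3} \cdot 71^{\frac{3}{4}} \sqrt[4]{170605} \sqrt{i}}{71}$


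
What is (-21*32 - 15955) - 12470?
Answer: -29097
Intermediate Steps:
(-21*32 - 15955) - 12470 = (-672 - 15955) - 12470 = -16627 - 12470 = -29097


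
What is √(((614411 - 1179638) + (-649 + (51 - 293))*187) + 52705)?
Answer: I*√679139 ≈ 824.1*I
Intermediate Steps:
√(((614411 - 1179638) + (-649 + (51 - 293))*187) + 52705) = √((-565227 + (-649 - 242)*187) + 52705) = √((-565227 - 891*187) + 52705) = √((-565227 - 166617) + 52705) = √(-731844 + 52705) = √(-679139) = I*√679139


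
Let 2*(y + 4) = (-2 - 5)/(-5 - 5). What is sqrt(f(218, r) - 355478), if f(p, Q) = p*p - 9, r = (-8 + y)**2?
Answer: I*sqrt(307963) ≈ 554.94*I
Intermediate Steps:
y = -73/20 (y = -4 + ((-2 - 5)/(-5 - 5))/2 = -4 + (-7/(-10))/2 = -4 + (-7*(-1/10))/2 = -4 + (1/2)*(7/10) = -4 + 7/20 = -73/20 ≈ -3.6500)
r = 54289/400 (r = (-8 - 73/20)**2 = (-233/20)**2 = 54289/400 ≈ 135.72)
f(p, Q) = -9 + p**2 (f(p, Q) = p**2 - 9 = -9 + p**2)
sqrt(f(218, r) - 355478) = sqrt((-9 + 218**2) - 355478) = sqrt((-9 + 47524) - 355478) = sqrt(47515 - 355478) = sqrt(-307963) = I*sqrt(307963)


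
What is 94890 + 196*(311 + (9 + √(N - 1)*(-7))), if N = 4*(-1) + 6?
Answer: 156238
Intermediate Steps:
N = 2 (N = -4 + 6 = 2)
94890 + 196*(311 + (9 + √(N - 1)*(-7))) = 94890 + 196*(311 + (9 + √(2 - 1)*(-7))) = 94890 + 196*(311 + (9 + √1*(-7))) = 94890 + 196*(311 + (9 + 1*(-7))) = 94890 + 196*(311 + (9 - 7)) = 94890 + 196*(311 + 2) = 94890 + 196*313 = 94890 + 61348 = 156238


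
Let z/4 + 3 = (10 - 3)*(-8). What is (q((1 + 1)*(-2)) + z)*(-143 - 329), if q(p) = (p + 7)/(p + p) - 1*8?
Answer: 115345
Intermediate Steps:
z = -236 (z = -12 + 4*((10 - 3)*(-8)) = -12 + 4*(7*(-8)) = -12 + 4*(-56) = -12 - 224 = -236)
q(p) = -8 + (7 + p)/(2*p) (q(p) = (7 + p)/((2*p)) - 8 = (7 + p)*(1/(2*p)) - 8 = (7 + p)/(2*p) - 8 = -8 + (7 + p)/(2*p))
(q((1 + 1)*(-2)) + z)*(-143 - 329) = ((7 - 15*(1 + 1)*(-2))/(2*(((1 + 1)*(-2)))) - 236)*(-143 - 329) = ((7 - 30*(-2))/(2*((2*(-2)))) - 236)*(-472) = ((½)*(7 - 15*(-4))/(-4) - 236)*(-472) = ((½)*(-¼)*(7 + 60) - 236)*(-472) = ((½)*(-¼)*67 - 236)*(-472) = (-67/8 - 236)*(-472) = -1955/8*(-472) = 115345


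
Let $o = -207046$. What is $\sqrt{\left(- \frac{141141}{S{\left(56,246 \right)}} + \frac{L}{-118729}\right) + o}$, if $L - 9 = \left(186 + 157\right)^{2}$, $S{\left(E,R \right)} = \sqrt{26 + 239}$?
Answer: $\frac{\sqrt{-204962444016016902800 - 527245259894317965 \sqrt{265}}}{31463185} \approx 464.45 i$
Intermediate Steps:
$S{\left(E,R \right)} = \sqrt{265}$
$L = 117658$ ($L = 9 + \left(186 + 157\right)^{2} = 9 + 343^{2} = 9 + 117649 = 117658$)
$\sqrt{\left(- \frac{141141}{S{\left(56,246 \right)}} + \frac{L}{-118729}\right) + o} = \sqrt{\left(- \frac{141141}{\sqrt{265}} + \frac{117658}{-118729}\right) - 207046} = \sqrt{\left(- 141141 \frac{\sqrt{265}}{265} + 117658 \left(- \frac{1}{118729}\right)\right) - 207046} = \sqrt{\left(- \frac{141141 \sqrt{265}}{265} - \frac{117658}{118729}\right) - 207046} = \sqrt{\left(- \frac{117658}{118729} - \frac{141141 \sqrt{265}}{265}\right) - 207046} = \sqrt{- \frac{24582482192}{118729} - \frac{141141 \sqrt{265}}{265}}$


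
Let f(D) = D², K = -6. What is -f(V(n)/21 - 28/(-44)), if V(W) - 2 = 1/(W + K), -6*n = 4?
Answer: -11202409/21344400 ≈ -0.52484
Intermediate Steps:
n = -⅔ (n = -⅙*4 = -⅔ ≈ -0.66667)
V(W) = 2 + 1/(-6 + W) (V(W) = 2 + 1/(W - 6) = 2 + 1/(-6 + W))
-f(V(n)/21 - 28/(-44)) = -(((-11 + 2*(-⅔))/(-6 - ⅔))/21 - 28/(-44))² = -(((-11 - 4/3)/(-20/3))*(1/21) - 28*(-1/44))² = -(-3/20*(-37/3)*(1/21) + 7/11)² = -((37/20)*(1/21) + 7/11)² = -(37/420 + 7/11)² = -(3347/4620)² = -1*11202409/21344400 = -11202409/21344400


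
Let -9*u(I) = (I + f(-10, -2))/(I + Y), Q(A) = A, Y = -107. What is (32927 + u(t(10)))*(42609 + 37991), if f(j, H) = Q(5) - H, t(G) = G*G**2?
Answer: 1122602280800/423 ≈ 2.6539e+9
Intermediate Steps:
t(G) = G**3
f(j, H) = 5 - H
u(I) = -(7 + I)/(9*(-107 + I)) (u(I) = -(I + (5 - 1*(-2)))/(9*(I - 107)) = -(I + (5 + 2))/(9*(-107 + I)) = -(I + 7)/(9*(-107 + I)) = -(7 + I)/(9*(-107 + I)))
(32927 + u(t(10)))*(42609 + 37991) = (32927 + (-7 - 1*10**3)/(9*(-107 + 10**3)))*(42609 + 37991) = (32927 + (-7 - 1*1000)/(9*(-107 + 1000)))*80600 = (32927 + (1/9)*(-7 - 1000)/893)*80600 = (32927 + (1/9)*(1/893)*(-1007))*80600 = (32927 - 53/423)*80600 = (13928068/423)*80600 = 1122602280800/423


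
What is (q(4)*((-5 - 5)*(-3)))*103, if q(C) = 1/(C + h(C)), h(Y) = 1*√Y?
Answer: 515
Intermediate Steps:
h(Y) = √Y
q(C) = 1/(C + √C)
(q(4)*((-5 - 5)*(-3)))*103 = (((-5 - 5)*(-3))/(4 + √4))*103 = ((-10*(-3))/(4 + 2))*103 = (30/6)*103 = ((⅙)*30)*103 = 5*103 = 515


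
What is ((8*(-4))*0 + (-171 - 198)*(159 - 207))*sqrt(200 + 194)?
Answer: 17712*sqrt(394) ≈ 3.5157e+5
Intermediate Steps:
((8*(-4))*0 + (-171 - 198)*(159 - 207))*sqrt(200 + 194) = (-32*0 - 369*(-48))*sqrt(394) = (0 + 17712)*sqrt(394) = 17712*sqrt(394)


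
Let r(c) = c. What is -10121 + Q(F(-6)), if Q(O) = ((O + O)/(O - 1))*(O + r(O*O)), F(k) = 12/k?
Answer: -30355/3 ≈ -10118.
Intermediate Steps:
Q(O) = 2*O*(O + O²)/(-1 + O) (Q(O) = ((O + O)/(O - 1))*(O + O*O) = ((2*O)/(-1 + O))*(O + O²) = (2*O/(-1 + O))*(O + O²) = 2*O*(O + O²)/(-1 + O))
-10121 + Q(F(-6)) = -10121 + 2*(12/(-6))²*(1 + 12/(-6))/(-1 + 12/(-6)) = -10121 + 2*(12*(-⅙))²*(1 + 12*(-⅙))/(-1 + 12*(-⅙)) = -10121 + 2*(-2)²*(1 - 2)/(-1 - 2) = -10121 + 2*4*(-1)/(-3) = -10121 + 2*4*(-⅓)*(-1) = -10121 + 8/3 = -30355/3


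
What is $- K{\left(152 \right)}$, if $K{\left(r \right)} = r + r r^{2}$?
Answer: $-3511960$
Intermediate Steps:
$K{\left(r \right)} = r + r^{3}$
$- K{\left(152 \right)} = - (152 + 152^{3}) = - (152 + 3511808) = \left(-1\right) 3511960 = -3511960$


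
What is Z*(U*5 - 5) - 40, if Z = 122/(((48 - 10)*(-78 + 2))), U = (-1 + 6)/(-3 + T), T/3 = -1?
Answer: -343205/8664 ≈ -39.613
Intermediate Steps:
T = -3 (T = 3*(-1) = -3)
U = -⅚ (U = (-1 + 6)/(-3 - 3) = 5/(-6) = 5*(-⅙) = -⅚ ≈ -0.83333)
Z = -61/1444 (Z = 122/((38*(-76))) = 122/(-2888) = 122*(-1/2888) = -61/1444 ≈ -0.042244)
Z*(U*5 - 5) - 40 = -61*(-⅚*5 - 5)/1444 - 40 = -61*(-25/6 - 5)/1444 - 40 = -61/1444*(-55/6) - 40 = 3355/8664 - 40 = -343205/8664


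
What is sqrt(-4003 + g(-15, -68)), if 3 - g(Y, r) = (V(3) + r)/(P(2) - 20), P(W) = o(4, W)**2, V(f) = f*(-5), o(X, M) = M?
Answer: I*sqrt(64083)/4 ≈ 63.287*I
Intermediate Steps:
V(f) = -5*f
P(W) = W**2
g(Y, r) = 33/16 + r/16 (g(Y, r) = 3 - (-5*3 + r)/(2**2 - 20) = 3 - (-15 + r)/(4 - 20) = 3 - (-15 + r)/(-16) = 3 - (-15 + r)*(-1)/16 = 3 - (15/16 - r/16) = 3 + (-15/16 + r/16) = 33/16 + r/16)
sqrt(-4003 + g(-15, -68)) = sqrt(-4003 + (33/16 + (1/16)*(-68))) = sqrt(-4003 + (33/16 - 17/4)) = sqrt(-4003 - 35/16) = sqrt(-64083/16) = I*sqrt(64083)/4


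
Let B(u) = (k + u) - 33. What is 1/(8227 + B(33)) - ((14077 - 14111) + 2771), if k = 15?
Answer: -22558353/8242 ≈ -2737.0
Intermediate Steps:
B(u) = -18 + u (B(u) = (15 + u) - 33 = -18 + u)
1/(8227 + B(33)) - ((14077 - 14111) + 2771) = 1/(8227 + (-18 + 33)) - ((14077 - 14111) + 2771) = 1/(8227 + 15) - (-34 + 2771) = 1/8242 - 1*2737 = 1/8242 - 2737 = -22558353/8242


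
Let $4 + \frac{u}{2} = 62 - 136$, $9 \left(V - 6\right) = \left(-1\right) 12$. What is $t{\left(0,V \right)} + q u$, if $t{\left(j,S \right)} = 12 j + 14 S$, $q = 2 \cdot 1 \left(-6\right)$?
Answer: $\frac{5812}{3} \approx 1937.3$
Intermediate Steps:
$V = \frac{14}{3}$ ($V = 6 + \frac{\left(-1\right) 12}{9} = 6 + \frac{1}{9} \left(-12\right) = 6 - \frac{4}{3} = \frac{14}{3} \approx 4.6667$)
$q = -12$ ($q = 2 \left(-6\right) = -12$)
$u = -156$ ($u = -8 + 2 \left(62 - 136\right) = -8 + 2 \left(-74\right) = -8 - 148 = -156$)
$t{\left(0,V \right)} + q u = \left(12 \cdot 0 + 14 \cdot \frac{14}{3}\right) - -1872 = \left(0 + \frac{196}{3}\right) + 1872 = \frac{196}{3} + 1872 = \frac{5812}{3}$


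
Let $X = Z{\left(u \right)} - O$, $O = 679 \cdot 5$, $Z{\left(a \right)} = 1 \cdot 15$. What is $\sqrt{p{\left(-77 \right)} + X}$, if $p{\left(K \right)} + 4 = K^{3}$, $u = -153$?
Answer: $i \sqrt{459917} \approx 678.17 i$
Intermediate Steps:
$Z{\left(a \right)} = 15$
$O = 3395$
$p{\left(K \right)} = -4 + K^{3}$
$X = -3380$ ($X = 15 - 3395 = -3380$)
$\sqrt{p{\left(-77 \right)} + X} = \sqrt{\left(-4 + \left(-77\right)^{3}\right) - 3380} = \sqrt{\left(-4 - 456533\right) - 3380} = \sqrt{-456537 - 3380} = \sqrt{-459917} = i \sqrt{459917}$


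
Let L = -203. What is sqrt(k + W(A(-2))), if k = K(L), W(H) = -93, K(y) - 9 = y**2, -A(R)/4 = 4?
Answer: 5*sqrt(1645) ≈ 202.79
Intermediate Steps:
A(R) = -16 (A(R) = -4*4 = -16)
K(y) = 9 + y**2
k = 41218 (k = 9 + (-203)**2 = 9 + 41209 = 41218)
sqrt(k + W(A(-2))) = sqrt(41218 - 93) = sqrt(41125) = 5*sqrt(1645)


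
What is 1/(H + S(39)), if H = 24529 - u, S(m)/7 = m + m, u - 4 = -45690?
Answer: 1/70761 ≈ 1.4132e-5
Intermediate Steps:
u = -45686 (u = 4 - 45690 = -45686)
S(m) = 14*m (S(m) = 7*(m + m) = 7*(2*m) = 14*m)
H = 70215 (H = 24529 - 1*(-45686) = 24529 + 45686 = 70215)
1/(H + S(39)) = 1/(70215 + 14*39) = 1/(70215 + 546) = 1/70761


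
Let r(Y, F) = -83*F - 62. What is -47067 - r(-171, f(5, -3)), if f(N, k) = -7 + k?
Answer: -47835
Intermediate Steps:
r(Y, F) = -62 - 83*F
-47067 - r(-171, f(5, -3)) = -47067 - (-62 - 83*(-7 - 3)) = -47067 - (-62 - 83*(-10)) = -47067 - (-62 + 830) = -47067 - 1*768 = -47067 - 768 = -47835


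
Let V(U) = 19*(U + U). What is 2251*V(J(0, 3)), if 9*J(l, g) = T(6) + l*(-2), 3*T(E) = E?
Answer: 171076/9 ≈ 19008.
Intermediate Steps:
T(E) = E/3
J(l, g) = 2/9 - 2*l/9 (J(l, g) = ((⅓)*6 + l*(-2))/9 = (2 - 2*l)/9 = 2/9 - 2*l/9)
V(U) = 38*U (V(U) = 19*(2*U) = 38*U)
2251*V(J(0, 3)) = 2251*(38*(2/9 - 2/9*0)) = 2251*(38*(2/9 + 0)) = 2251*(38*(2/9)) = 2251*(76/9) = 171076/9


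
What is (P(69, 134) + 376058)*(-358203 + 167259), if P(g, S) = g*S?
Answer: -73571486976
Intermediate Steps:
P(g, S) = S*g
(P(69, 134) + 376058)*(-358203 + 167259) = (134*69 + 376058)*(-358203 + 167259) = (9246 + 376058)*(-190944) = 385304*(-190944) = -73571486976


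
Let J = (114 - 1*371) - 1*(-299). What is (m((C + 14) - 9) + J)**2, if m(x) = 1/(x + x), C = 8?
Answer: 1194649/676 ≈ 1767.2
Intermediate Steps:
m(x) = 1/(2*x)
J = 42 (J = (114 - 371) + 299 = -257 + 299 = 42)
(m((C + 14) - 9) + J)**2 = (1/(2*((8 + 14) - 9)) + 42)**2 = (1/(2*(22 - 9)) + 42)**2 = ((1/2)/13 + 42)**2 = ((1/2)*(1/13) + 42)**2 = (1/26 + 42)**2 = (1093/26)**2 = 1194649/676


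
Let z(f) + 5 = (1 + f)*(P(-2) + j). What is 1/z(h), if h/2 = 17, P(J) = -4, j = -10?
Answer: -1/495 ≈ -0.0020202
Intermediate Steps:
h = 34 (h = 2*17 = 34)
z(f) = -19 - 14*f (z(f) = -5 + (1 + f)*(-4 - 10) = -5 + (1 + f)*(-14) = -5 + (-14 - 14*f) = -19 - 14*f)
1/z(h) = 1/(-19 - 14*34) = 1/(-19 - 476) = 1/(-495) = -1/495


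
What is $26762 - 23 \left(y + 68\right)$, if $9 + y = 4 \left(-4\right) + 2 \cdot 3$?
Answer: $25635$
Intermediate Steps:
$y = -19$ ($y = -9 + \left(4 \left(-4\right) + 2 \cdot 3\right) = -9 + \left(-16 + 6\right) = -9 - 10 = -19$)
$26762 - 23 \left(y + 68\right) = 26762 - 23 \left(-19 + 68\right) = 26762 - 1127 = 25635$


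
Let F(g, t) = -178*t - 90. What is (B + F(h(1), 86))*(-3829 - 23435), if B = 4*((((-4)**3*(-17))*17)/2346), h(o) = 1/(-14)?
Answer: 9635879168/23 ≈ 4.1895e+8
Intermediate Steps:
h(o) = -1/14
F(g, t) = -90 - 178*t
B = 2176/69 (B = 4*((-64*(-17)*17)*(1/2346)) = 4*((1088*17)*(1/2346)) = 4*(18496*(1/2346)) = 4*(544/69) = 2176/69 ≈ 31.536)
(B + F(h(1), 86))*(-3829 - 23435) = (2176/69 + (-90 - 178*86))*(-3829 - 23435) = (2176/69 + (-90 - 15308))*(-27264) = (2176/69 - 15398)*(-27264) = -1060286/69*(-27264) = 9635879168/23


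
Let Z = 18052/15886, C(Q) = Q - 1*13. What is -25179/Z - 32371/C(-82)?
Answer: -18707515069/857470 ≈ -21817.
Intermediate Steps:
C(Q) = -13 + Q (C(Q) = Q - 13 = -13 + Q)
Z = 9026/7943 (Z = 18052*(1/15886) = 9026/7943 ≈ 1.1363)
-25179/Z - 32371/C(-82) = -25179/9026/7943 - 32371/(-13 - 82) = -25179*7943/9026 - 32371/(-95) = -199996797/9026 - 32371*(-1/95) = -199996797/9026 + 32371/95 = -18707515069/857470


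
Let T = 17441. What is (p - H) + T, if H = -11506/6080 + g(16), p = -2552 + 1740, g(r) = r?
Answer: 50509273/3040 ≈ 16615.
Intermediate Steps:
p = -812
H = 42887/3040 (H = -11506/6080 + 16 = -11506*1/6080 + 16 = -5753/3040 + 16 = 42887/3040 ≈ 14.108)
(p - H) + T = (-812 - 1*42887/3040) + 17441 = (-812 - 42887/3040) + 17441 = -2511367/3040 + 17441 = 50509273/3040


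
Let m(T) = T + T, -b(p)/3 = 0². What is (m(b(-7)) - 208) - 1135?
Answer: -1343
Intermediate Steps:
b(p) = 0 (b(p) = -3*0² = -3*0 = 0)
m(T) = 2*T
(m(b(-7)) - 208) - 1135 = (2*0 - 208) - 1135 = (0 - 208) - 1135 = -208 - 1135 = -1343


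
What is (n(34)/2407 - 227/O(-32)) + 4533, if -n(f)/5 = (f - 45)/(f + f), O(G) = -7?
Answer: 5230757993/1145732 ≈ 4565.4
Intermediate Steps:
n(f) = -5*(-45 + f)/(2*f) (n(f) = -5*(f - 45)/(f + f) = -5*(-45 + f)/(2*f))
(n(34)/2407 - 227/O(-32)) + 4533 = (((5/2)*(45 - 1*34)/34)/2407 - 227/(-7)) + 4533 = (((5/2)*(1/34)*(45 - 34))*(1/2407) - 227*(-⅐)) + 4533 = (((5/2)*(1/34)*11)*(1/2407) + 227/7) + 4533 = ((55/68)*(1/2407) + 227/7) + 4533 = (55/163676 + 227/7) + 4533 = 37154837/1145732 + 4533 = 5230757993/1145732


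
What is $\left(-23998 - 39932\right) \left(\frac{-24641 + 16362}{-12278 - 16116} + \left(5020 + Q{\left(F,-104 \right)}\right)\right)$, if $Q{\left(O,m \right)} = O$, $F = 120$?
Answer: $- \frac{4665401677635}{14197} \approx -3.2862 \cdot 10^{8}$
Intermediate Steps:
$\left(-23998 - 39932\right) \left(\frac{-24641 + 16362}{-12278 - 16116} + \left(5020 + Q{\left(F,-104 \right)}\right)\right) = \left(-23998 - 39932\right) \left(\frac{-24641 + 16362}{-12278 - 16116} + \left(5020 + 120\right)\right) = - 63930 \left(- \frac{8279}{-28394} + 5140\right) = - 63930 \left(\left(-8279\right) \left(- \frac{1}{28394}\right) + 5140\right) = - 63930 \left(\frac{8279}{28394} + 5140\right) = \left(-63930\right) \frac{145953439}{28394} = - \frac{4665401677635}{14197}$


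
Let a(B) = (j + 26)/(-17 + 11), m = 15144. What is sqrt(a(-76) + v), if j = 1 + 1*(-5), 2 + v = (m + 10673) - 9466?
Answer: 2*sqrt(36777)/3 ≈ 127.85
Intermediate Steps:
v = 16349 (v = -2 + ((15144 + 10673) - 9466) = -2 + (25817 - 9466) = -2 + 16351 = 16349)
j = -4 (j = 1 - 5 = -4)
a(B) = -11/3 (a(B) = (-4 + 26)/(-17 + 11) = 22/(-6) = 22*(-1/6) = -11/3)
sqrt(a(-76) + v) = sqrt(-11/3 + 16349) = sqrt(49036/3) = 2*sqrt(36777)/3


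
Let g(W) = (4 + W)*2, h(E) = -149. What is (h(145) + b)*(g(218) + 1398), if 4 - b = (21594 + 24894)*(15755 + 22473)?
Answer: -3273498159378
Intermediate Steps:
b = -1777143260 (b = 4 - (21594 + 24894)*(15755 + 22473) = 4 - 46488*38228 = 4 - 1*1777143264 = 4 - 1777143264 = -1777143260)
g(W) = 8 + 2*W
(h(145) + b)*(g(218) + 1398) = (-149 - 1777143260)*((8 + 2*218) + 1398) = -1777143409*((8 + 436) + 1398) = -1777143409*(444 + 1398) = -1777143409*1842 = -3273498159378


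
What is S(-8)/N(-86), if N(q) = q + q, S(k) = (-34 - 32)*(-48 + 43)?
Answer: -165/86 ≈ -1.9186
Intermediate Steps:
S(k) = 330 (S(k) = -66*(-5) = 330)
N(q) = 2*q
S(-8)/N(-86) = 330/((2*(-86))) = 330/(-172) = 330*(-1/172) = -165/86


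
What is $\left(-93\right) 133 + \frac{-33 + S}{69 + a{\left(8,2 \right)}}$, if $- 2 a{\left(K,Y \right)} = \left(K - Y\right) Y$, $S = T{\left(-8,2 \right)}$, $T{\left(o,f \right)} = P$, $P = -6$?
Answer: $- \frac{259762}{21} \approx -12370.0$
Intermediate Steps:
$T{\left(o,f \right)} = -6$
$S = -6$
$a{\left(K,Y \right)} = - \frac{Y \left(K - Y\right)}{2}$ ($a{\left(K,Y \right)} = - \frac{\left(K - Y\right) Y}{2} = - \frac{Y \left(K - Y\right)}{2}$)
$\left(-93\right) 133 + \frac{-33 + S}{69 + a{\left(8,2 \right)}} = \left(-93\right) 133 + \frac{-33 - 6}{69 + \frac{1}{2} \cdot 2 \left(2 - 8\right)} = -12369 - \frac{39}{69 + \frac{1}{2} \cdot 2 \left(2 - 8\right)} = -12369 - \frac{39}{69 + \frac{1}{2} \cdot 2 \left(-6\right)} = -12369 - \frac{39}{69 - 6} = -12369 - \frac{39}{63} = -12369 - \frac{13}{21} = - \frac{259762}{21}$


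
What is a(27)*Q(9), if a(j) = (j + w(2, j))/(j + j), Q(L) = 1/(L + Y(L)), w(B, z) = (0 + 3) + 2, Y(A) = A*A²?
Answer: 8/9963 ≈ 0.00080297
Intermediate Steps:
Y(A) = A³
w(B, z) = 5 (w(B, z) = 3 + 2 = 5)
Q(L) = 1/(L + L³)
a(j) = (5 + j)/(2*j) (a(j) = (j + 5)/(j + j) = (5 + j)/((2*j)) = (5 + j)*(1/(2*j)) = (5 + j)/(2*j))
a(27)*Q(9) = ((½)*(5 + 27)/27)/(9 + 9³) = ((½)*(1/27)*32)/(9 + 729) = (16/27)/738 = (16/27)*(1/738) = 8/9963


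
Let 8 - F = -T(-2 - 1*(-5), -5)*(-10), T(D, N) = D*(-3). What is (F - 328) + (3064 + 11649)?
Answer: 14483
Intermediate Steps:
T(D, N) = -3*D
F = 98 (F = 8 - (-(-3)*(-2 - 1*(-5)))*(-10) = 8 - (-(-3)*(-2 + 5))*(-10) = 8 - (-(-3)*3)*(-10) = 8 - (-1*(-9))*(-10) = 8 - 9*(-10) = 8 - 1*(-90) = 8 + 90 = 98)
(F - 328) + (3064 + 11649) = (98 - 328) + (3064 + 11649) = -230 + 14713 = 14483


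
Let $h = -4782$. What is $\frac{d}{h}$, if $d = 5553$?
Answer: $- \frac{1851}{1594} \approx -1.1612$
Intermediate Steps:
$\frac{d}{h} = \frac{5553}{-4782} = 5553 \left(- \frac{1}{4782}\right) = - \frac{1851}{1594}$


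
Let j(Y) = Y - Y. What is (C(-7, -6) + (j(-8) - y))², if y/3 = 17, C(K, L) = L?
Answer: 3249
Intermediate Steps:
y = 51 (y = 3*17 = 51)
j(Y) = 0
(C(-7, -6) + (j(-8) - y))² = (-6 + (0 - 1*51))² = (-6 + (0 - 51))² = (-6 - 51)² = (-57)² = 3249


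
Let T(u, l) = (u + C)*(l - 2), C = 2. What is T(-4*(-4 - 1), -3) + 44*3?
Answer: 22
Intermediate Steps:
T(u, l) = (-2 + l)*(2 + u) (T(u, l) = (u + 2)*(l - 2) = (2 + u)*(-2 + l) = (-2 + l)*(2 + u))
T(-4*(-4 - 1), -3) + 44*3 = (-4 - (-8)*(-4 - 1) + 2*(-3) - (-12)*(-4 - 1)) + 44*3 = (-4 - (-8)*(-5) - 6 - (-12)*(-5)) + 132 = (-4 - 2*20 - 6 - 3*20) + 132 = (-4 - 40 - 6 - 60) + 132 = -110 + 132 = 22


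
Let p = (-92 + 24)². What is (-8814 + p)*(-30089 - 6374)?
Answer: 152779970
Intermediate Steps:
p = 4624 (p = (-68)² = 4624)
(-8814 + p)*(-30089 - 6374) = (-8814 + 4624)*(-30089 - 6374) = -4190*(-36463) = 152779970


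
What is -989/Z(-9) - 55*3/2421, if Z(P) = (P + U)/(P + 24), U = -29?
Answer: 11969755/30666 ≈ 390.33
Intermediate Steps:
Z(P) = (-29 + P)/(24 + P) (Z(P) = (P - 29)/(P + 24) = (-29 + P)/(24 + P))
-989/Z(-9) - 55*3/2421 = -989*(24 - 9)/(-29 - 9) - 55*3/2421 = -989/(-38/15) - 165*1/2421 = -989/((1/15)*(-38)) - 55/807 = -989/(-38/15) - 55/807 = -989*(-15/38) - 55/807 = 14835/38 - 55/807 = 11969755/30666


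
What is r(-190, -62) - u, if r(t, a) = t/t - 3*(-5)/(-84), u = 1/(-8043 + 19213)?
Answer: 128441/156380 ≈ 0.82134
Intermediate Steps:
u = 1/11170 ≈ 8.9525e-5
r(t, a) = 23/28 (r(t, a) = 1 + 15*(-1/84) = 1 - 5/28 = 23/28)
r(-190, -62) - u = 23/28 - 1*1/11170 = 23/28 - 1/11170 = 128441/156380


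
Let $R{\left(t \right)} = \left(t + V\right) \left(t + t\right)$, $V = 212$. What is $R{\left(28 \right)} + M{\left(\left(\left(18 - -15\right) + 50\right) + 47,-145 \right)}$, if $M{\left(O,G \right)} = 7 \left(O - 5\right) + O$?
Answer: $14445$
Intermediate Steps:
$R{\left(t \right)} = 2 t \left(212 + t\right)$ ($R{\left(t \right)} = \left(t + 212\right) \left(t + t\right) = \left(212 + t\right) 2 t = 2 t \left(212 + t\right)$)
$M{\left(O,G \right)} = -35 + 8 O$ ($M{\left(O,G \right)} = 7 \left(-5 + O\right) + O = \left(-35 + 7 O\right) + O = -35 + 8 O$)
$R{\left(28 \right)} + M{\left(\left(\left(18 - -15\right) + 50\right) + 47,-145 \right)} = 2 \cdot 28 \left(212 + 28\right) - \left(35 - 8 \left(\left(\left(18 - -15\right) + 50\right) + 47\right)\right) = 2 \cdot 28 \cdot 240 - \left(35 - 8 \left(\left(\left(18 + 15\right) + 50\right) + 47\right)\right) = 13440 - \left(35 - 8 \left(\left(33 + 50\right) + 47\right)\right) = 13440 - \left(35 - 8 \left(83 + 47\right)\right) = 13440 + \left(-35 + 8 \cdot 130\right) = 13440 + \left(-35 + 1040\right) = 13440 + 1005 = 14445$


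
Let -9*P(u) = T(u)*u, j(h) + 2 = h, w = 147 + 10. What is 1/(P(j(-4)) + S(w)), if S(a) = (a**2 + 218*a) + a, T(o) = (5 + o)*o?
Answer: 1/59036 ≈ 1.6939e-5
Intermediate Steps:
w = 157
T(o) = o*(5 + o)
S(a) = a**2 + 219*a
j(h) = -2 + h
P(u) = -u**2*(5 + u)/9 (P(u) = -u*(5 + u)*u/9 = -u**2*(5 + u)/9)
1/(P(j(-4)) + S(w)) = 1/((-2 - 4)**2*(-5 - (-2 - 4))/9 + 157*(219 + 157)) = 1/((1/9)*(-6)**2*(-5 - 1*(-6)) + 157*376) = 1/((1/9)*36*(-5 + 6) + 59032) = 1/((1/9)*36*1 + 59032) = 1/(4 + 59032) = 1/59036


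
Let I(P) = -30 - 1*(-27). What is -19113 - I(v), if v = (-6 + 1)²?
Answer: -19110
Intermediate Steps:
v = 25 (v = (-5)² = 25)
I(P) = -3 (I(P) = -30 + 27 = -3)
-19113 - I(v) = -19113 - 1*(-3) = -19113 + 3 = -19110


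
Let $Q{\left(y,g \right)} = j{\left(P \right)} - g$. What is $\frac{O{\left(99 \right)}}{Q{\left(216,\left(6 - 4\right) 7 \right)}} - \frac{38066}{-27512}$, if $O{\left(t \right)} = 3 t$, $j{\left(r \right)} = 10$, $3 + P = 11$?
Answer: $- \frac{501175}{6878} \approx -72.866$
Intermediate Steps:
$P = 8$ ($P = -3 + 11 = 8$)
$Q{\left(y,g \right)} = 10 - g$
$\frac{O{\left(99 \right)}}{Q{\left(216,\left(6 - 4\right) 7 \right)}} - \frac{38066}{-27512} = \frac{3 \cdot 99}{10 - \left(6 - 4\right) 7} - \frac{38066}{-27512} = \frac{297}{10 - 2 \cdot 7} - - \frac{19033}{13756} = \frac{297}{10 - 14} + \frac{19033}{13756} = \frac{297}{-4} + \frac{19033}{13756} = 297 \left(- \frac{1}{4}\right) + \frac{19033}{13756} = - \frac{297}{4} + \frac{19033}{13756} = - \frac{501175}{6878}$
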